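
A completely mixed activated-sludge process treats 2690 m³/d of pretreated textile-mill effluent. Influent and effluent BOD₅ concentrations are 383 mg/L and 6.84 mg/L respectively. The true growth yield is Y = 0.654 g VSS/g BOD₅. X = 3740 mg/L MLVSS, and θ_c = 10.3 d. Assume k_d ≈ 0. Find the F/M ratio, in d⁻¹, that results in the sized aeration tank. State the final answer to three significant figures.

With k_d = 0 the design equation reduces to V = Y Q (S₀−S) θ_c / X = 0.654 × 2690 × (383 − 6.84) × 10.3 / 3740 = 1823 m³.
F/M = Q·S₀ / (V·X) = 2690 × 383 / (1823 × 3740) = 0.1512 g BOD₅·(g VSS·d)⁻¹.

F/M ≈ 0.151 d⁻¹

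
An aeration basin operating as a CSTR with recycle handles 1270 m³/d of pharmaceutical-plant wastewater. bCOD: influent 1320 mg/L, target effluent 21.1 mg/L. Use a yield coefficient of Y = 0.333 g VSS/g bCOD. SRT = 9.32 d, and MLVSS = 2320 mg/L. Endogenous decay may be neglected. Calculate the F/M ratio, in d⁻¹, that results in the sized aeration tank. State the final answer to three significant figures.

F/M ≈ 0.327 d⁻¹

With k_d = 0 the design equation reduces to V = Y Q (S₀−S) θ_c / X = 0.333 × 1270 × (1320 − 21.1) × 9.32 / 2320 = 2207 m³.
Food-to-microorganism ratio F/M = Q S₀ / (V X) = 1270 × 1320 / (2207 × 2320) = 0.3274 d⁻¹.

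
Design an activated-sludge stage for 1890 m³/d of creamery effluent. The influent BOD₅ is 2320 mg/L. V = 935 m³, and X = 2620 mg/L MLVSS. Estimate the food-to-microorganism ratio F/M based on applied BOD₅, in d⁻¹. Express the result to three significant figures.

Food-to-microorganism ratio F/M = Q S₀ / (V X) = 1890 × 2320 / (935.0 × 2620) = 1.790 d⁻¹.

F/M ≈ 1.79 d⁻¹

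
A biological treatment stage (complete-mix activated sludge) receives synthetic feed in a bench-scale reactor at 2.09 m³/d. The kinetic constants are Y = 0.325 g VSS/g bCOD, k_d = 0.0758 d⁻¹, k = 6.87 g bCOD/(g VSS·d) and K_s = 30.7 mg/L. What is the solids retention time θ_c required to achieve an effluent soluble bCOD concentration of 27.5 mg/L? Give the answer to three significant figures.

From 1/θ_c = Y·k·S/(K_s + S) − k_d: Y·k·S/(K_s+S) = 0.325 × 6.87 × 27.5 / (30.7 + 27.5) = 1.055 d⁻¹.
1/θ_c = 1.055 − 0.0758 = 0.9792 d⁻¹, so θ_c = 1.021 d.

θ_c ≈ 1.02 d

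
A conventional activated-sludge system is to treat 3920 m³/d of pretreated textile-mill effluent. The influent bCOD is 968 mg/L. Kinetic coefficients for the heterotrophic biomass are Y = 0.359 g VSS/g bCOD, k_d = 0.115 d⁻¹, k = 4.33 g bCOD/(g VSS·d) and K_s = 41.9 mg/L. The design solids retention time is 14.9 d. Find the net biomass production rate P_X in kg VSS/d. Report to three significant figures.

From the Monod/SRT balance for a CMAS, S = K_s·(1+k_d θ_c)/[θ_c·(Y k − k_d) − 1] = 41.9 × (1 + 0.115 × 14.9) / [14.9 × (0.359 × 4.33 − 0.115) − 1] = 113.7 / 20.45 = 5.560 mg/L.
Observed yield with endogenous decay: Y_obs = Y / (1 + k_d·θ_c) = 0.359 / (1 + 0.115 × 14.9) = 0.359 / 2.713 = 0.1323 g VSS/g bCOD.
ΔS = 968 − 5.56 = 962.4 mg/L, so the substrate removal rate is 3920 × 962.4/1000 = 3773 kg bCOD/d.
Net biomass production P_X = Y_obs × Q·(S₀ − S) = 0.1323 × 3773 = 499.1 kg VSS/d.

P_X ≈ 499 kg VSS/d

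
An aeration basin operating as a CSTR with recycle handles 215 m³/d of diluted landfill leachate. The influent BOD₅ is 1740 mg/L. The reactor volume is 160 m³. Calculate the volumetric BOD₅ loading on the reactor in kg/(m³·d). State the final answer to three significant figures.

Volumetric loading L_v = Q·S₀ / V = 215 × 1740 g/m³ / 160.0 m³ = 2338 g/(m³·d) = 2.338 kg BOD₅/(m³·d).

L_v ≈ 2.34 kg BOD₅/(m³·d)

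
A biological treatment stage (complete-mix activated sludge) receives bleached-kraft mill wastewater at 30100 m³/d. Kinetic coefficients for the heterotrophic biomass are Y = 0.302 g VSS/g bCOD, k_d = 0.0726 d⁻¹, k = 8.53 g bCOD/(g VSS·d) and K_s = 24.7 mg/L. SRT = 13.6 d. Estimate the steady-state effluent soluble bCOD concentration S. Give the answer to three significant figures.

Effluent substrate depends only on kinetics and SRT: S = K_s(1 + k_d θ_c) / [θ_c(Yk − k_d) − 1] = 24.7 × (1 + 0.0726 × 13.6) / [13.6 × (0.302 × 8.53 − 0.0726) − 1] = 49.09 / 33.05 = 1.485 mg/L.

S ≈ 1.49 mg/L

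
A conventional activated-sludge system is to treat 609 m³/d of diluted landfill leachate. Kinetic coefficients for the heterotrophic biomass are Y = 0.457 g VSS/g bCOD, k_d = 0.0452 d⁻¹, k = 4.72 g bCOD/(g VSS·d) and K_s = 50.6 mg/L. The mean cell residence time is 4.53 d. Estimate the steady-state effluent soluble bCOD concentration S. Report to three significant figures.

Effluent substrate depends only on kinetics and SRT: S = K_s(1 + k_d θ_c) / [θ_c(Yk − k_d) − 1] = 50.6 × (1 + 0.0452 × 4.53) / [4.53 × (0.457 × 4.72 − 0.0452) − 1] = 60.96 / 8.567 = 7.116 mg/L.

S ≈ 7.12 mg/L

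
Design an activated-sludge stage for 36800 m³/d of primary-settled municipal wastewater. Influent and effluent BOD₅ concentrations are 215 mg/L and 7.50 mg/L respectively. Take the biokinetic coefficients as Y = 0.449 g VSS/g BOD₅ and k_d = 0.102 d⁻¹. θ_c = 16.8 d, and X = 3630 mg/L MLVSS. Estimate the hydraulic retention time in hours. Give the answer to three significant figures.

τ ≈ 3.81 h

Steady-state biomass mass balance: V·X·(1 + k_d·θ_c) = Y·Q·(S₀ − S)·θ_c, so V = 0.449 × 36800 × (215 − 7.50) × 16.8 / [3630 × (1 + 0.102 × 16.8)] = 5.76×10^7 / 9850 = 5847 m³.
HRT = V/Q = 5847 m³ / 36800 m³·d⁻¹ = 0.1589 d × 24 = 3.814 h.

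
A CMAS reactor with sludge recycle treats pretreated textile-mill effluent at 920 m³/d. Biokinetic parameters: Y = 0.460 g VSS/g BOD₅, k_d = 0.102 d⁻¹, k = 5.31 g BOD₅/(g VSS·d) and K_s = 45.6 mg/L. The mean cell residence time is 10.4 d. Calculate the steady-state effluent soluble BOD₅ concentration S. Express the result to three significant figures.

From the Monod/SRT balance for a CMAS, S = K_s·(1+k_d θ_c)/[θ_c·(Y k − k_d) − 1] = 45.6 × (1 + 0.102 × 10.4) / [10.4 × (0.460 × 5.31 − 0.102) − 1] = 93.97 / 23.34 = 4.026 mg/L.

S ≈ 4.03 mg/L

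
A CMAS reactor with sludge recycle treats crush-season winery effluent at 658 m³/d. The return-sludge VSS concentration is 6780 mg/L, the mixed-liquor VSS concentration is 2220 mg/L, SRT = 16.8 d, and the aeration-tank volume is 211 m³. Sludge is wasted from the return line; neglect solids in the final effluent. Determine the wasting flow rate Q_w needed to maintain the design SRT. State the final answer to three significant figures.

Q_w = (V·X)/(θ_c X_r) = 211.0 × 2220 / (16.8 × 6780) = 4.112 m³/d.

Q_w ≈ 4.11 m³/d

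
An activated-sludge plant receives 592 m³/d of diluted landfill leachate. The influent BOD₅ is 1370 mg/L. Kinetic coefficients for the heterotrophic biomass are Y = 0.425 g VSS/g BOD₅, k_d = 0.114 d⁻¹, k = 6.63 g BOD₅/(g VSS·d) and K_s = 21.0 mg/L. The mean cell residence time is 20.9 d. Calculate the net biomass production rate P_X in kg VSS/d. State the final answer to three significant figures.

P_X ≈ 102 kg VSS/d

From the Monod/SRT balance for a CMAS, S = K_s·(1+k_d θ_c)/[θ_c·(Y k − k_d) − 1] = 21.0 × (1 + 0.114 × 20.9) / [20.9 × (0.425 × 6.63 − 0.114) − 1] = 71.03 / 55.51 = 1.280 mg/L.
Y_obs = Y / (1 + k_d θ_c) = 0.425 / (1 + 0.114 × 20.9) = 0.425 / 3.383 = 0.1256.
Substrate removed = Q·(S₀ − S) = 592 m³/d × (1370 − 1.28) g/m³ = 8.1×10^5 g/d = 810.3 kg/d.
So the net sludge growth is P_X = 0.1256 × 810.3 = 101.8 kg VSS/d.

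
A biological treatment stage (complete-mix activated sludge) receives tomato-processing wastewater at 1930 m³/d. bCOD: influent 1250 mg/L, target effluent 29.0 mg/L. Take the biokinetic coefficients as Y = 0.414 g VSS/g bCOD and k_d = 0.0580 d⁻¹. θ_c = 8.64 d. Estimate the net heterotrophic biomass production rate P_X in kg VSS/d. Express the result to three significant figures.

Y_obs = Y / (1 + k_d θ_c) = 0.414 / (1 + 0.0580 × 8.64) = 0.414 / 1.501 = 0.2758.
ΔS = 1250 − 29.0 = 1221 mg/L, so the substrate removal rate is 1930 × 1221/1000 = 2357 kg bCOD/d.
So the net sludge growth is P_X = 0.2758 × 2357 = 649.9 kg VSS/d.

P_X ≈ 650 kg VSS/d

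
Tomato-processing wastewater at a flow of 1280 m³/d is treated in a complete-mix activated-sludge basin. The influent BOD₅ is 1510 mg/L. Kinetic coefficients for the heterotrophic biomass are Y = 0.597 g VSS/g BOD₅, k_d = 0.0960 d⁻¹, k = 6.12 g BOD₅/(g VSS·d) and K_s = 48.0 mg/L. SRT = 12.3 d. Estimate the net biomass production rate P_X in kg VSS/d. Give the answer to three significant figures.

P_X ≈ 528 kg VSS/d

From the Monod/SRT balance for a CMAS, S = K_s·(1+k_d θ_c)/[θ_c·(Y k − k_d) − 1] = 48.0 × (1 + 0.0960 × 12.3) / [12.3 × (0.597 × 6.12 − 0.0960) − 1] = 104.7 / 42.76 = 2.448 mg/L.
Y_obs = Y / (1 + k_d θ_c) = 0.597 / (1 + 0.0960 × 12.3) = 0.597 / 2.181 = 0.2738.
Substrate removed = Q·(S₀ − S) = 1280 m³/d × (1510 − 2.45) g/m³ = 1.93×10^6 g/d = 1930 kg/d.
So the net sludge growth is P_X = 0.2738 × 1930 = 528.3 kg VSS/d.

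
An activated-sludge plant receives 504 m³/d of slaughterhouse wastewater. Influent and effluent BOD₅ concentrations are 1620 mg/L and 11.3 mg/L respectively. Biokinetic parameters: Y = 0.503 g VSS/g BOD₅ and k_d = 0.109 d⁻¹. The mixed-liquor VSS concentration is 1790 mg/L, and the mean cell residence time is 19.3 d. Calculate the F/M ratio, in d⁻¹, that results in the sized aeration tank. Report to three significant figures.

Rearranging the biomass balance for a CMAS with decay, V = Y·Q·ΔS·θ_c / [X·(1+k_d θ_c)] = 0.503 × 504 × (1620 − 11.3) × 19.3 / [1790 × (1 + 0.109 × 19.3)] = 7.87×10^6 / 5556 = 1417 m³.
F/M = Q·S₀ / (V·X) = 504 × 1620 / (1417 × 1790) = 0.3220 g BOD₅·(g VSS·d)⁻¹.

F/M ≈ 0.322 d⁻¹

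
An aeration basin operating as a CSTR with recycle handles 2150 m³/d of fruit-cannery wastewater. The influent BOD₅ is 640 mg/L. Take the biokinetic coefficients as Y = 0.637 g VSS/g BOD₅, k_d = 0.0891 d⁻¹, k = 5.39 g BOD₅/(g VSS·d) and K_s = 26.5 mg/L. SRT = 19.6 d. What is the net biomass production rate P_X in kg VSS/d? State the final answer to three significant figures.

For a completely mixed reactor with recycle the Lawrence–McCarty relation gives S = K_s·(1 + k_d·θ_c) / [θ_c·(Y·k − k_d) − 1] = 26.5 × (1 + 0.0891 × 19.6) / [19.6 × (0.637 × 5.39 − 0.0891) − 1] = 72.78 / 64.55 = 1.127 mg/L.
Observed yield with endogenous decay: Y_obs = Y / (1 + k_d·θ_c) = 0.637 / (1 + 0.0891 × 19.6) = 0.637 / 2.746 = 0.2319 g VSS/g BOD₅.
ΔS = 640 − 1.13 = 638.9 mg/L, so the substrate removal rate is 2150 × 638.9/1000 = 1374 kg BOD₅/d.
Net biomass production P_X = Y_obs × Q·(S₀ − S) = 0.2319 × 1374 = 318.6 kg VSS/d.

P_X ≈ 319 kg VSS/d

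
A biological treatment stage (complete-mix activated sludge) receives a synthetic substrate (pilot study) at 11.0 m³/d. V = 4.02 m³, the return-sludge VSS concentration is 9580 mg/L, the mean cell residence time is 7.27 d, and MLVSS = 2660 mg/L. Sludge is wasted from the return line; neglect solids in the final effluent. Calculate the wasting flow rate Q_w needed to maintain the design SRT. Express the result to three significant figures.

Q_w ≈ 0.154 m³/d

Wasting from the return line (neglecting effluent solids): Q_w = V·X / (θ_c·X_r) = 4.020 × 2660 / (7.27 × 9580) = 0.1535 m³/d.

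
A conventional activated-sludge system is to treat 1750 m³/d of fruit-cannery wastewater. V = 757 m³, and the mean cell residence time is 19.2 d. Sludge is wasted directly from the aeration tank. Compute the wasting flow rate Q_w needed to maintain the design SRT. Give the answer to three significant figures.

For wasting at MLVSS concentration, Q_w = V/θ_c = 757.0/19.2 = 39.43 m³/d.

Q_w ≈ 39.4 m³/d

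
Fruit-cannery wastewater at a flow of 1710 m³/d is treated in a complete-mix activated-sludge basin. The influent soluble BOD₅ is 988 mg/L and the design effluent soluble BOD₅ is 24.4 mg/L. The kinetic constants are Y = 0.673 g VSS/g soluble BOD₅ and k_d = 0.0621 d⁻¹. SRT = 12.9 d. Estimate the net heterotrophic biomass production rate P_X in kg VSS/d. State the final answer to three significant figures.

Correct the yield for decay: Y_obs = Y/(1 + k_d θ_c) = 0.673 / (1 + 0.0621 × 12.9) = 0.673 / 1.801 = 0.3737.
ΔS = 988 − 24.4 = 963.6 mg/L, so the substrate removal rate is 1710 × 963.6/1000 = 1648 kg soluble BOD₅/d.
Net biomass production P_X = Y_obs × Q·(S₀ − S) = 0.3737 × 1648 = 615.7 kg VSS/d.

P_X ≈ 616 kg VSS/d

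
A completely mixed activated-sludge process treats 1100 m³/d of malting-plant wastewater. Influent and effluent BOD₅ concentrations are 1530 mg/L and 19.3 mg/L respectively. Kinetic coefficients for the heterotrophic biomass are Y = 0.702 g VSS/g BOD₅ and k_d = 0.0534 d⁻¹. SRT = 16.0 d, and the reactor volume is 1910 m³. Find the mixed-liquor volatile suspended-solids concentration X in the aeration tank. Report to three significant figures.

X ≈ 5270 mg/L

From V·X·(1 + k_d·θ_c) = Y·Q·(S₀ − S)·θ_c: X = 0.702 × 1100 × (1530 − 19.3) × 16.0 / [1910 × (1 + 0.0534 × 16.0)] = 5270 mg/L.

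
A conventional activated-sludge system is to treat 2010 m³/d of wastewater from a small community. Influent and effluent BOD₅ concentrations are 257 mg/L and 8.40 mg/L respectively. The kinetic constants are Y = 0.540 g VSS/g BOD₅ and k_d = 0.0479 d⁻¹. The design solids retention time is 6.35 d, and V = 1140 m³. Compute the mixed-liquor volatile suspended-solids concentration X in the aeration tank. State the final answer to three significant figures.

X ≈ 1150 mg/L

From V·X·(1 + k_d·θ_c) = Y·Q·(S₀ − S)·θ_c: X = 0.540 × 2010 × (257 − 8.40) × 6.35 / [1140 × (1 + 0.0479 × 6.35)] = 1152 mg/L.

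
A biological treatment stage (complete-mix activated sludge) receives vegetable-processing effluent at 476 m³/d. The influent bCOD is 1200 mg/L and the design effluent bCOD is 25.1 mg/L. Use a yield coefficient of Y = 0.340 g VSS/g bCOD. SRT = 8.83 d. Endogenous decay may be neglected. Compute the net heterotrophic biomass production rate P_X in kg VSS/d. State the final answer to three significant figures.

P_X ≈ 190 kg VSS/d

Since k_d ≈ 0, Y_obs = Y = 0.340 g VSS/g bCOD.
Q·(S₀ − S) = 476 × (1200 − 25.1) × 10⁻³ = 559.3 kg/d removed.
P_X = Y_obs · Q(S₀ − S) = 0.3400 × 559.3 = 190.1 kg VSS/d.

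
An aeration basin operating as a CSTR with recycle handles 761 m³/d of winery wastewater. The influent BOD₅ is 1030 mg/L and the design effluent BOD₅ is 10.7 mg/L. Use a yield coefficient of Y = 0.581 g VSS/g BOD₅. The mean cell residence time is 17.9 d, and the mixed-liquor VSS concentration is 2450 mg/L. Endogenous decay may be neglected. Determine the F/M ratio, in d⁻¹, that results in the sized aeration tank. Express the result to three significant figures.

F/M ≈ 0.0972 d⁻¹

With k_d = 0 the design equation reduces to V = Y Q (S₀−S) θ_c / X = 0.581 × 761 × (1030 − 10.7) × 17.9 / 2450 = 3293 m³.
F/M = Q·S₀ / (V·X) = 761 × 1030 / (3293 × 2450) = 0.09716 g BOD₅·(g VSS·d)⁻¹.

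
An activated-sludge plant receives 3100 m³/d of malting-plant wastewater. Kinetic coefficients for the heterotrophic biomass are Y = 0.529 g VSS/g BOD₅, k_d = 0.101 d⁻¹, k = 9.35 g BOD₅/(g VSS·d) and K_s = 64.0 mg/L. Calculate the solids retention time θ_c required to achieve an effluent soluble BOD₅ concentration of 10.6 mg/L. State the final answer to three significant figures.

θ_c ≈ 1.66 d

At the target effluent, Y k S/(K_s+S) = 0.529×9.35×10.6/74.60 = 0.7028 d⁻¹.
Then 1/θ_c = μ − k_d = 0.7028 − 0.101 = 0.6018 d⁻¹, giving θ_c = 1.662 d.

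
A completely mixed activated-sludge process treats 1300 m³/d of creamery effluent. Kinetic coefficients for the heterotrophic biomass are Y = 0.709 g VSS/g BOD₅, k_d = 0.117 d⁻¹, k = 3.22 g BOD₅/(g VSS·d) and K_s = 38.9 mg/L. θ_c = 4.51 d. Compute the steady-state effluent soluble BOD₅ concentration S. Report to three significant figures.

From the Monod/SRT balance for a CMAS, S = K_s·(1+k_d θ_c)/[θ_c·(Y k − k_d) − 1] = 38.9 × (1 + 0.117 × 4.51) / [4.51 × (0.709 × 3.22 − 0.117) − 1] = 59.43 / 8.769 = 6.777 mg/L.

S ≈ 6.78 mg/L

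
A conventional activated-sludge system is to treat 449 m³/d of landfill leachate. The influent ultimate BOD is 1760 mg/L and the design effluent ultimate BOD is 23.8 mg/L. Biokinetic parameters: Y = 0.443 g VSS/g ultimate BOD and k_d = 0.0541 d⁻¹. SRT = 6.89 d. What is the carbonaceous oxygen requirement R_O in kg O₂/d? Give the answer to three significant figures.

R_O ≈ 422 kg O₂/d

Observed yield with endogenous decay: Y_obs = Y / (1 + k_d·θ_c) = 0.443 / (1 + 0.0541 × 6.89) = 0.443 / 1.373 = 0.3227 g VSS/g ultimate BOD.
Q·(S₀ − S) = 449 × (1760 − 23.8) × 10⁻³ = 779.6 kg/d removed.
Biomass synthesised: P_X = Y_obs × 779.6 = 251.6 kg VSS/d.
R_O = Q·ΔS − 1.42 P_X = 779.6 − 357.2 = 422.3 kg O₂/d.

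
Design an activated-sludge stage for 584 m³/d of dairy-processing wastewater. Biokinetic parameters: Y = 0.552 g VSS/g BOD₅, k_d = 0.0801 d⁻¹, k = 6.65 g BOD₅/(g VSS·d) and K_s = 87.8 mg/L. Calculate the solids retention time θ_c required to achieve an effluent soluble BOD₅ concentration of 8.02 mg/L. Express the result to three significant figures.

θ_c ≈ 4.40 d

Specific growth rate at S = 8.02 mg/L: μ = YkS/(K_s+S) = 0.552·6.65·8.02/(87.8+8.02) = 0.3072 d⁻¹.
θ_c = 1/(μ − k_d) = 1/(0.3072 − 0.0801) = 1/0.2271 = 4.403 d.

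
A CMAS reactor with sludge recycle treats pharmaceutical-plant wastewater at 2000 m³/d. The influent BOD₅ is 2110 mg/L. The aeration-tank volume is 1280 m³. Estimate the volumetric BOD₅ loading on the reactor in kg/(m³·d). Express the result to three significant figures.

L_v ≈ 3.30 kg BOD₅/(m³·d)

L_v = Q S₀ / V = 2000 × 2110 × 10⁻³ / 1280 = 3.297 kg/(m³·d).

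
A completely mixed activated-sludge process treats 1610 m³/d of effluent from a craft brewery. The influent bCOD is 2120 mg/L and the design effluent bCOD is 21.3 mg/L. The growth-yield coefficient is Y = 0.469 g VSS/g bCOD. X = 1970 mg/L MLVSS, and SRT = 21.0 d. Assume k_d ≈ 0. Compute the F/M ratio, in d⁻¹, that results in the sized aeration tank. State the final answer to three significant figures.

F/M ≈ 0.103 d⁻¹

With k_d = 0 the design equation reduces to V = Y Q (S₀−S) θ_c / X = 0.469 × 1610 × (2120 − 21.3) × 21.0 / 1970 = 16893 m³.
F/M = Q·S₀ / (V·X) = 1610 × 2120 / (16893 × 1970) = 0.1026 g bCOD·(g VSS·d)⁻¹.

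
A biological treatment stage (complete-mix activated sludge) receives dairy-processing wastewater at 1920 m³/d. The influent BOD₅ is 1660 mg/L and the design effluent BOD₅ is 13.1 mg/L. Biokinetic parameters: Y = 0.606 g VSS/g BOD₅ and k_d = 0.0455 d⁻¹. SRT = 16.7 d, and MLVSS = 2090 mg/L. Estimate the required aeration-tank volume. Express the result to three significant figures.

From the SRT design equation V = Y Q (S₀−S) θ_c / [X (1 + k_d θ_c)] = 0.606 × 1920 × (1660 − 13.1) × 16.7 / [2090 × (1 + 0.0455 × 16.7)] = 3.2×10^7 / 3678 = 8700 m³.

V ≈ 8700 m³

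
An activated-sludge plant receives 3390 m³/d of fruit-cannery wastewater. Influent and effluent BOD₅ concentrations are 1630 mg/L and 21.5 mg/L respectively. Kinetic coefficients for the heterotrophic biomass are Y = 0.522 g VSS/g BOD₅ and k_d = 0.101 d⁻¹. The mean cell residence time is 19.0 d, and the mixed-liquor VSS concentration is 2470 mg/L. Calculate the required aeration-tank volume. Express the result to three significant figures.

From the SRT design equation V = Y Q (S₀−S) θ_c / [X (1 + k_d θ_c)] = 0.522 × 3390 × (1630 − 21.5) × 19.0 / [2470 × (1 + 0.101 × 19.0)] = 5.41×10^7 / 7210 = 7501 m³.

V ≈ 7500 m³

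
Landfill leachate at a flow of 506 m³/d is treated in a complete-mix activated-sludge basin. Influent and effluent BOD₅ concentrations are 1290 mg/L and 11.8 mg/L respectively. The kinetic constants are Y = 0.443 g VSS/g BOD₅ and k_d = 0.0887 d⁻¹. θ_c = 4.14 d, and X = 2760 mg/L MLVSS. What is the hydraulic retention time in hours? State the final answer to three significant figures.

τ ≈ 14.9 h

From the SRT design equation V = Y Q (S₀−S) θ_c / [X (1 + k_d θ_c)] = 0.443 × 506 × (1290 − 11.8) × 4.14 / [2760 × (1 + 0.0887 × 4.14)] = 1.19×10^6 / 3774 = 314.3 m³.
Hydraulic retention time τ = V/Q = 314.3 / 506 = 0.6212 d = 14.91 h.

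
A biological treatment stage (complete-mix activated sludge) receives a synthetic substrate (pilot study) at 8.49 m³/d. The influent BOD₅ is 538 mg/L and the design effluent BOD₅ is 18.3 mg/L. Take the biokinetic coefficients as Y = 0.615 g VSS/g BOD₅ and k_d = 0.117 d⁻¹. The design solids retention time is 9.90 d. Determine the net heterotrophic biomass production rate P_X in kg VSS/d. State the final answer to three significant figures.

P_X ≈ 1.26 kg VSS/d

Y_obs = Y / (1 + k_d θ_c) = 0.615 / (1 + 0.117 × 9.90) = 0.615 / 2.158 = 0.2849.
Substrate removed = Q·(S₀ − S) = 8.49 m³/d × (538 − 18.3) g/m³ = 4.41×10^3 g/d = 4.412 kg/d.
Net biomass production P_X = Y_obs × Q·(S₀ − S) = 0.2849 × 4.412 = 1.257 kg VSS/d.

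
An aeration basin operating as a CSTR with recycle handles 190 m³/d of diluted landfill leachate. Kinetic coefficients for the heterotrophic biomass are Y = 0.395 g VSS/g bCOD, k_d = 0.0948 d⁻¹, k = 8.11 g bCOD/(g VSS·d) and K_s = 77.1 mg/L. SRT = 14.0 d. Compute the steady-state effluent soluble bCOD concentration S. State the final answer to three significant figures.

For a completely mixed reactor with recycle the Lawrence–McCarty relation gives S = K_s·(1 + k_d·θ_c) / [θ_c·(Y·k − k_d) − 1] = 77.1 × (1 + 0.0948 × 14.0) / [14.0 × (0.395 × 8.11 − 0.0948) − 1] = 179.4 / 42.52 = 4.220 mg/L.

S ≈ 4.22 mg/L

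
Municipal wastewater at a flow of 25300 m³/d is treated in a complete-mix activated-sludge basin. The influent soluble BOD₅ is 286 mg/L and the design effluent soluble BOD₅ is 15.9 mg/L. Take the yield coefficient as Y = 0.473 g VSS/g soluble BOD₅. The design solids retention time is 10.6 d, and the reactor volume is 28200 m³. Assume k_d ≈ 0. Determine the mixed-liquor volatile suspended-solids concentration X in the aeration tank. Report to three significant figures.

X = Y·Q·ΔS·θ_c / V = 0.473 × 25300 × (286 − 15.9) × 10.6 / 28200 = 1215 mg/L.

X ≈ 1210 mg/L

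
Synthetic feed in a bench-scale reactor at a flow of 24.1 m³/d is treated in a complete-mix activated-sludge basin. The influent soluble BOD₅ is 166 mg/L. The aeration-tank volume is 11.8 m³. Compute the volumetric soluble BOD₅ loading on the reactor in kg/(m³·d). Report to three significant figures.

L_v ≈ 0.339 kg soluble BOD₅/(m³·d)

Applied soluble BOD₅ load per unit volume = Q·S₀/V = (24.1 × 166/1000)/11.80 = 0.3390 kg soluble BOD₅·m⁻³·d⁻¹.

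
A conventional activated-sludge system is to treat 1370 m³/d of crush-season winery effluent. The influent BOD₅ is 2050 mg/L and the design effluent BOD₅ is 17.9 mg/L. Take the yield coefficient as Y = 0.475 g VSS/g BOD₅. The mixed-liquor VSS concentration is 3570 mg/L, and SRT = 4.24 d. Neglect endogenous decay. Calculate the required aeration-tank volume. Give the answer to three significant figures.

With k_d = 0 the design equation reduces to V = Y Q (S₀−S) θ_c / X = 0.475 × 1370 × (2050 − 17.9) × 4.24 / 3570 = 1571 m³.

V ≈ 1570 m³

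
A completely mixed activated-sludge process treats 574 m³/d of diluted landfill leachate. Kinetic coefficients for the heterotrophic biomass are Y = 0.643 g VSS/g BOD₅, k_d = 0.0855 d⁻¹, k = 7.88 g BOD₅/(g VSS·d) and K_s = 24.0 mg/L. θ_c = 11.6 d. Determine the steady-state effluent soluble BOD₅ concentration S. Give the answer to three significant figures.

S ≈ 0.842 mg/L

From the Monod/SRT balance for a CMAS, S = K_s·(1+k_d θ_c)/[θ_c·(Y k − k_d) − 1] = 24.0 × (1 + 0.0855 × 11.6) / [11.6 × (0.643 × 7.88 − 0.0855) − 1] = 47.80 / 56.78 = 0.8418 mg/L.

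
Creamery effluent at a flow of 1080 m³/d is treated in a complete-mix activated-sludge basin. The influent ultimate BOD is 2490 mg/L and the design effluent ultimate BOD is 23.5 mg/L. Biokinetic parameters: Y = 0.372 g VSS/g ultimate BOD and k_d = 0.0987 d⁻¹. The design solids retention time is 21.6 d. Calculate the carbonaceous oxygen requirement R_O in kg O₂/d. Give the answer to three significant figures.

Observed yield with endogenous decay: Y_obs = Y / (1 + k_d·θ_c) = 0.372 / (1 + 0.0987 × 21.6) = 0.372 / 3.132 = 0.1188 g VSS/g ultimate BOD.
Substrate removed = Q·(S₀ − S) = 1080 m³/d × (2490 − 23.5) g/m³ = 2.66×10^6 g/d = 2664 kg/d.
Net sludge production P_X = 0.1188 × 2664 = 316.4 kg VSS/d.
Carbonaceous O₂ demand = substrate oxidised − cell-mass equivalent = 2664 − 1.42 × 316.4 = 2215 kg O₂/d.

R_O ≈ 2210 kg O₂/d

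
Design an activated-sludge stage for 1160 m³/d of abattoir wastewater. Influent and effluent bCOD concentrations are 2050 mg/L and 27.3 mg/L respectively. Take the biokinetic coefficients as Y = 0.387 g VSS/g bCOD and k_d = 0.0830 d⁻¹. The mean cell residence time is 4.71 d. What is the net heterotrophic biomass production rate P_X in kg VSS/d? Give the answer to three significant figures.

Observed yield with endogenous decay: Y_obs = Y / (1 + k_d·θ_c) = 0.387 / (1 + 0.0830 × 4.71) = 0.387 / 1.391 = 0.2782 g VSS/g bCOD.
ΔS = 2050 − 27.3 = 2023 mg/L, so the substrate removal rate is 1160 × 2023/1000 = 2346 kg bCOD/d.
Net biomass production P_X = Y_obs × Q·(S₀ − S) = 0.2782 × 2346 = 652.8 kg VSS/d.

P_X ≈ 653 kg VSS/d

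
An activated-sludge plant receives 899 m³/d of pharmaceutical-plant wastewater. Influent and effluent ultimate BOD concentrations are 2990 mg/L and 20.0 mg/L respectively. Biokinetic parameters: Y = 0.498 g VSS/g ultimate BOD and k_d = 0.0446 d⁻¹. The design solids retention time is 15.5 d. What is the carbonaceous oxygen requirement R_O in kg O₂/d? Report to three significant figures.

R_O ≈ 1550 kg O₂/d

Y_obs = Y / (1 + k_d θ_c) = 0.498 / (1 + 0.0446 × 15.5) = 0.498 / 1.691 = 0.2944.
Q·(S₀ − S) = 899 × (2990 − 20.0) × 10⁻³ = 2670 kg/d removed.
Biomass synthesised: P_X = Y_obs × 2670 = 786.2 kg VSS/d.
R_O = Q·(S₀ − S) − 1.42·P_X = 2670 − 1.42 × 786.2 = 1554 kg O₂/d.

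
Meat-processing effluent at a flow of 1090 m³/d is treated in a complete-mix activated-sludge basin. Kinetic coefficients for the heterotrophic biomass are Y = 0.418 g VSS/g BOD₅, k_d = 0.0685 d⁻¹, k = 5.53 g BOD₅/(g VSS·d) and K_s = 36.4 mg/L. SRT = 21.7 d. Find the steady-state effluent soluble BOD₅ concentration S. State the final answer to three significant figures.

S ≈ 1.90 mg/L

From the Monod/SRT balance for a CMAS, S = K_s·(1+k_d θ_c)/[θ_c·(Y k − k_d) − 1] = 36.4 × (1 + 0.0685 × 21.7) / [21.7 × (0.418 × 5.53 − 0.0685) − 1] = 90.51 / 47.67 = 1.898 mg/L.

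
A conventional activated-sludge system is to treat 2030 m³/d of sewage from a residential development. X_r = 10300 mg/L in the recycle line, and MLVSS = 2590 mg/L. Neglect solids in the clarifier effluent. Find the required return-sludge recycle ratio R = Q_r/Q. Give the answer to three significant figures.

R ≈ 0.336

Solids balance on the clarifier gives (1+R)X = R·X_r, so R = X/(X_r − X) = 2590 / (10300 − 2590) = 0.3359.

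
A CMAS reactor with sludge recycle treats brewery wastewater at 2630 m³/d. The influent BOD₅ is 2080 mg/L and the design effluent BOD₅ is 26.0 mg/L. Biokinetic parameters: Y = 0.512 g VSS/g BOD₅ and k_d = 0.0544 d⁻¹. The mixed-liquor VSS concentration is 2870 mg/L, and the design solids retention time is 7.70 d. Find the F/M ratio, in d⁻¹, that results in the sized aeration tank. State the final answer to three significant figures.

F/M ≈ 0.364 d⁻¹

Rearranging the biomass balance for a CMAS with decay, V = Y·Q·ΔS·θ_c / [X·(1+k_d θ_c)] = 0.512 × 2630 × (2080 − 26.0) × 7.70 / [2870 × (1 + 0.0544 × 7.70)] = 2.13×10^7 / 4072 = 5230 m³.
F/M = Q·S₀ / (V·X) = 2630 × 2080 / (5230 × 2870) = 0.3645 g BOD₅·(g VSS·d)⁻¹.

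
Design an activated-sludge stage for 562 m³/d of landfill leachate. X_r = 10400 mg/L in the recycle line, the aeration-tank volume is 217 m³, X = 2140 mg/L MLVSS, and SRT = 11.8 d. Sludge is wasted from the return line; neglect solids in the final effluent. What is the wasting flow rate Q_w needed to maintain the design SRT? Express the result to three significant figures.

θ_c = V·X/(Q_w·X_r) when wasting from the recycle, so Q_w = V·X/(θ_c·X_r) = 217.0 × 2140 / (11.8 × 10400) = 3.784 m³/d.

Q_w ≈ 3.78 m³/d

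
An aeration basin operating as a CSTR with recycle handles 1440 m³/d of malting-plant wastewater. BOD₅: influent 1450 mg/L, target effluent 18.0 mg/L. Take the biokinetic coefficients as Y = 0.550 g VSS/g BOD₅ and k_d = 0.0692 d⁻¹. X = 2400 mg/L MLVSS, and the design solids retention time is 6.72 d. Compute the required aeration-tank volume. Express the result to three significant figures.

From the SRT design equation V = Y Q (S₀−S) θ_c / [X (1 + k_d θ_c)] = 0.550 × 1440 × (1450 − 18.0) × 6.72 / [2400 × (1 + 0.0692 × 6.72)] = 7.62×10^6 / 3516 = 2168 m³.

V ≈ 2170 m³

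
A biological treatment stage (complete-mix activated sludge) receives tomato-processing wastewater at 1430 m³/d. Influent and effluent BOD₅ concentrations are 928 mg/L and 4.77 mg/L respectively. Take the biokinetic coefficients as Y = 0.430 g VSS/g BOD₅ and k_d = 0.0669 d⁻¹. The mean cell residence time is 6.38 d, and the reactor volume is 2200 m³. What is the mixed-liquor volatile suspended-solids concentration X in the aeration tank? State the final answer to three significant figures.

From V·X·(1 + k_d·θ_c) = Y·Q·(S₀ − S)·θ_c: X = 0.430 × 1430 × (928 − 4.77) × 6.38 / [2200 × (1 + 0.0669 × 6.38)] = 1154 mg/L.

X ≈ 1150 mg/L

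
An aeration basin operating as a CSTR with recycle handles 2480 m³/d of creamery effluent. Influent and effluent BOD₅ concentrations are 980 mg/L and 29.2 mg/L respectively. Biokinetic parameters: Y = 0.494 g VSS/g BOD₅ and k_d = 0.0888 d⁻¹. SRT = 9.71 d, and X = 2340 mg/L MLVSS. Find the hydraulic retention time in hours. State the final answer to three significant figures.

τ ≈ 25.1 h

From the SRT design equation V = Y Q (S₀−S) θ_c / [X (1 + k_d θ_c)] = 0.494 × 2480 × (980 − 29.2) × 9.71 / [2340 × (1 + 0.0888 × 9.71)] = 1.13×10^7 / 4358 = 2596 m³.
HRT = V/Q = 2596 m³ / 2480 m³·d⁻¹ = 1.047 d × 24 = 25.12 h.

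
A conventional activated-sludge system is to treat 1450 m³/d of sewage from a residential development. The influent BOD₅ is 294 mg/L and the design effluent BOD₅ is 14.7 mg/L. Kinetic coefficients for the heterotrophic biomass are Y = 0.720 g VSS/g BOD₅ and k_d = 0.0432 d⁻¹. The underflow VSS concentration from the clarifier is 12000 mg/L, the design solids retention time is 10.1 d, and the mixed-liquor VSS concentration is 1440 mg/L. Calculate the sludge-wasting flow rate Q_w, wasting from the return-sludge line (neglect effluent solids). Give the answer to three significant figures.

Q_w ≈ 16.9 m³/d

Steady-state biomass mass balance: V·X·(1 + k_d·θ_c) = Y·Q·(S₀ − S)·θ_c, so V = 0.720 × 1450 × (294 − 14.7) × 10.1 / [1440 × (1 + 0.0432 × 10.1)] = 2.95×10^6 / 2068 = 1424 m³.
Wasting from the return line (neglecting effluent solids): Q_w = V·X / (θ_c·X_r) = 1424 × 1440 / (10.1 × 12000) = 16.92 m³/d.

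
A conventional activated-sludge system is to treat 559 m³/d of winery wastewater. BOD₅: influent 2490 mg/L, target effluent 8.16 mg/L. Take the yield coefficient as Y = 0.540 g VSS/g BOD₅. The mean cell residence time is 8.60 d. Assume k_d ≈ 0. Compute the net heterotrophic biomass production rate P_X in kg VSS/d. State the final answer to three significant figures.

With endogenous decay neglected, the observed yield equals the true yield: Y_obs = Y = 0.540 g VSS/g BOD₅.
ΔS = 2490 − 8.16 = 2482 mg/L, so the substrate removal rate is 559 × 2482/1000 = 1387 kg BOD₅/d.
P_X = Y_obs · Q(S₀ − S) = 0.5400 × 1387 = 749.2 kg VSS/d.

P_X ≈ 749 kg VSS/d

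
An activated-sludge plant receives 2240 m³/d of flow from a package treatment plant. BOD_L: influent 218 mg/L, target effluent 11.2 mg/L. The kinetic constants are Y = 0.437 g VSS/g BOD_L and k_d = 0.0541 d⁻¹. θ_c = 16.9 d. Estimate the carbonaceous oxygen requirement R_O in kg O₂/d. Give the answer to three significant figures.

The observed yield is Y_obs = Y/(1 + k_d·θ_c) = 0.437 / (1 + 0.0541 × 16.9) = 0.437 / 1.914 = 0.2283 g VSS per g BOD_L removed.
Mass of BOD_L removed per day: Q(S₀ − S) = 2240 × 206.8 g/m³ = 463.2 kg/d.
Biomass synthesised: P_X = Y_obs × 463.2 = 105.7 kg VSS/d.
Carbonaceous O₂ demand = substrate oxidised − cell-mass equivalent = 463.2 − 1.42 × 105.7 = 313.1 kg O₂/d.

R_O ≈ 313 kg O₂/d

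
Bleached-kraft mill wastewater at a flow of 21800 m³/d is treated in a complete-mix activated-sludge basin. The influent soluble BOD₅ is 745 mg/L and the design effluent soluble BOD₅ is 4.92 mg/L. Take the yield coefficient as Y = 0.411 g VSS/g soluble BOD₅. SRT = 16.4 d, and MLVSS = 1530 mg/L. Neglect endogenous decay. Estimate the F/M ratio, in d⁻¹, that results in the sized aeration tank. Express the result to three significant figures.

Biomass mass balance (decay neglected): V·X = Y·Q·(S₀ − S)·θ_c, so V = 0.411 × 21800 × (745 − 4.92) × 16.4 / 1530 = 71077 m³.
Food-to-microorganism ratio F/M = Q S₀ / (V X) = 21800 × 745 / (71077 × 1530) = 0.1493 d⁻¹.

F/M ≈ 0.149 d⁻¹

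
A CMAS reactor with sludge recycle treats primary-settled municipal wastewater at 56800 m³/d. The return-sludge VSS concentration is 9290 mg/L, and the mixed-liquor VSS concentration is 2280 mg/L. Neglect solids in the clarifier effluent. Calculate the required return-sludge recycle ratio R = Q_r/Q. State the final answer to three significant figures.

R = Q_r/Q = X/(X_r − X) = 2280 / (9290 − 2280) = 0.3252.

R ≈ 0.325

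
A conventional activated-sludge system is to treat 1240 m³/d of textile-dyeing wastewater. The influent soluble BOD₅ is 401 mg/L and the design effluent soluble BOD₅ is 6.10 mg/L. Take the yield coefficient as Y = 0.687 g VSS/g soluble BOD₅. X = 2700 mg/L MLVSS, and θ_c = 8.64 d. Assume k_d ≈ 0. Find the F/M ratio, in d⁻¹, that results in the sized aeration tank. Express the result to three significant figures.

F/M ≈ 0.171 d⁻¹

With k_d = 0 the design equation reduces to V = Y Q (S₀−S) θ_c / X = 0.687 × 1240 × (401 − 6.10) × 8.64 / 2700 = 1077 m³.
F/M = applied load / biomass = Q·S₀/(V·X) = 1240 × 401 / (1077 × 2700) = 0.1711 d⁻¹.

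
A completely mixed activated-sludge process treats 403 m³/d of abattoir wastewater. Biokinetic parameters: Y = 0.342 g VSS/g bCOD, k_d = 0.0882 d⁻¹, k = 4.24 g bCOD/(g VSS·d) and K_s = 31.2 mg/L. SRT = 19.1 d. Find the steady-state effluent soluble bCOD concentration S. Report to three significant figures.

S ≈ 3.35 mg/L

For a completely mixed reactor with recycle the Lawrence–McCarty relation gives S = K_s·(1 + k_d·θ_c) / [θ_c·(Y·k − k_d) − 1] = 31.2 × (1 + 0.0882 × 19.1) / [19.1 × (0.342 × 4.24 − 0.0882) − 1] = 83.76 / 25.01 = 3.349 mg/L.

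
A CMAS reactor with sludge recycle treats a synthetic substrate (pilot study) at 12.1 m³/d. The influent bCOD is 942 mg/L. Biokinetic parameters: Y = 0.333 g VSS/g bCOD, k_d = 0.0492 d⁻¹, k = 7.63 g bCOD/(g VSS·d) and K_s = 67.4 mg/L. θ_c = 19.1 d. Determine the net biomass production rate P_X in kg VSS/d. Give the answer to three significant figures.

P_X ≈ 1.95 kg VSS/d

From the Monod/SRT balance for a CMAS, S = K_s·(1+k_d θ_c)/[θ_c·(Y k − k_d) − 1] = 67.4 × (1 + 0.0492 × 19.1) / [19.1 × (0.333 × 7.63 − 0.0492) − 1] = 130.7 / 46.59 = 2.806 mg/L.
The observed yield is Y_obs = Y/(1 + k_d·θ_c) = 0.333 / (1 + 0.0492 × 19.1) = 0.333 / 1.940 = 0.1717 g VSS per g bCOD removed.
ΔS = 942 − 2.81 = 939.2 mg/L, so the substrate removal rate is 12.1 × 939.2/1000 = 11.36 kg bCOD/d.
Biomass produced: P_X = Y_obs·Q·ΔS = 0.1717 × 11.36 ≈ 1.951 kg VSS/d.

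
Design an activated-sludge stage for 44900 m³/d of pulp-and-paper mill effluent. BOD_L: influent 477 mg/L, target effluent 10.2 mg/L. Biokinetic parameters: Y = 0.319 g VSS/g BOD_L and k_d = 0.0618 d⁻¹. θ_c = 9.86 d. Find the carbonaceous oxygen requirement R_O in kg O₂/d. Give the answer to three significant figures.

R_O ≈ 15100 kg O₂/d

The observed yield is Y_obs = Y/(1 + k_d·θ_c) = 0.319 / (1 + 0.0618 × 9.86) = 0.319 / 1.609 = 0.1982 g VSS per g BOD_L removed.
Substrate removed = Q·(S₀ − S) = 44900 m³/d × (477 − 10.2) g/m³ = 2.1×10^7 g/d = 20959 kg/d.
Biomass synthesised: P_X = Y_obs × 20959 = 4154 kg VSS/d.
R_O = Q·(S₀ − S) − 1.42·P_X = 20959 − 1.42 × 4154 = 15060 kg O₂/d.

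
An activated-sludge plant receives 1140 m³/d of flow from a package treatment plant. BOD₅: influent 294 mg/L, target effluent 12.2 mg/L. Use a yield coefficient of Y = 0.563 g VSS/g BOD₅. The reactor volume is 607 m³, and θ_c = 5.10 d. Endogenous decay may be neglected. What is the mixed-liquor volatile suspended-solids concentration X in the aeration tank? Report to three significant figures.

X ≈ 1520 mg/L

Without decay, X = Y Q (S₀−S) θ_c / V = 0.563 × 1140 × (294 − 12.2) × 5.10 / 607 = 1520 mg/L.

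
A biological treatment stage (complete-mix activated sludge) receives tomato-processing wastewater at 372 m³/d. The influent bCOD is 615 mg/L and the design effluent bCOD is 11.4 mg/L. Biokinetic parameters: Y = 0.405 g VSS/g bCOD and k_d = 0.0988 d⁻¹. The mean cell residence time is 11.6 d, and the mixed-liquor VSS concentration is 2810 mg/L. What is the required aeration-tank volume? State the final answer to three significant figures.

Rearranging the biomass balance for a CMAS with decay, V = Y·Q·ΔS·θ_c / [X·(1+k_d θ_c)] = 0.405 × 372 × (615 − 11.4) × 11.6 / [2810 × (1 + 0.0988 × 11.6)] = 1.05×10^6 / 6030 = 174.9 m³.

V ≈ 175 m³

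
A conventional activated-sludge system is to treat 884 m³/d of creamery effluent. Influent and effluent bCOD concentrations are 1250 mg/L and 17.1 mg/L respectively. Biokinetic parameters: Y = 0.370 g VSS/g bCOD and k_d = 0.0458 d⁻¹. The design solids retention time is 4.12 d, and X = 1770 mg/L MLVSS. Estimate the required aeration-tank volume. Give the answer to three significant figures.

Steady-state biomass mass balance: V·X·(1 + k_d·θ_c) = Y·Q·(S₀ − S)·θ_c, so V = 0.370 × 884 × (1250 − 17.1) × 4.12 / [1770 × (1 + 0.0458 × 4.12)] = 1.66×10^6 / 2104 = 789.7 m³.

V ≈ 790 m³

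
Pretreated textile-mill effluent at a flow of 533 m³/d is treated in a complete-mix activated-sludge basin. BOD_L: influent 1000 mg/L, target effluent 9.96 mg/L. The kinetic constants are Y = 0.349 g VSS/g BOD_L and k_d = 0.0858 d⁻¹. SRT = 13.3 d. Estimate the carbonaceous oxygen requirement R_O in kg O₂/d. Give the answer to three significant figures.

R_O ≈ 406 kg O₂/d

Correct the yield for decay: Y_obs = Y/(1 + k_d θ_c) = 0.349 / (1 + 0.0858 × 13.3) = 0.349 / 2.141 = 0.1630.
ΔS = 1000 − 9.96 = 990.0 mg/L, so the substrate removal rate is 533 × 990.0/1000 = 527.7 kg BOD_L/d.
P_X = Y_obs·Q·(S₀ − S) = 0.1630 × 527.7 = 86.01 kg VSS/d.
Carbonaceous O₂ demand = substrate oxidised − cell-mass equivalent = 527.7 − 1.42 × 86.01 = 405.6 kg O₂/d.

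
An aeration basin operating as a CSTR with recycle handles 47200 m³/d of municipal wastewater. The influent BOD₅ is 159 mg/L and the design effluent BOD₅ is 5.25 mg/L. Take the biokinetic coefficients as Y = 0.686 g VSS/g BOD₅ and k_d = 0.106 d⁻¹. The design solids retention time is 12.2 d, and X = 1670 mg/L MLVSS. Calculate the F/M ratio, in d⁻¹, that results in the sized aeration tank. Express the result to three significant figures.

F/M ≈ 0.283 d⁻¹

Rearranging the biomass balance for a CMAS with decay, V = Y·Q·ΔS·θ_c / [X·(1+k_d θ_c)] = 0.686 × 47200 × (159 − 5.25) × 12.2 / [1670 × (1 + 0.106 × 12.2)] = 6.07×10^7 / 3830 = 15859 m³.
F/M = Q·S₀ / (V·X) = 47200 × 159 / (15859 × 1670) = 0.2834 g BOD₅·(g VSS·d)⁻¹.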